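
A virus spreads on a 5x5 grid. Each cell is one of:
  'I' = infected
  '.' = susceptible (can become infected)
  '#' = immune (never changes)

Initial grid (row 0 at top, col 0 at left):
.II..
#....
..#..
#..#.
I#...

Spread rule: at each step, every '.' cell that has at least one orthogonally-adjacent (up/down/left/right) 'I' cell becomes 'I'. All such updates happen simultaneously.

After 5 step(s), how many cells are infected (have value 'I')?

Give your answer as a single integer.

Answer: 18

Derivation:
Step 0 (initial): 3 infected
Step 1: +4 new -> 7 infected
Step 2: +3 new -> 10 infected
Step 3: +4 new -> 14 infected
Step 4: +2 new -> 16 infected
Step 5: +2 new -> 18 infected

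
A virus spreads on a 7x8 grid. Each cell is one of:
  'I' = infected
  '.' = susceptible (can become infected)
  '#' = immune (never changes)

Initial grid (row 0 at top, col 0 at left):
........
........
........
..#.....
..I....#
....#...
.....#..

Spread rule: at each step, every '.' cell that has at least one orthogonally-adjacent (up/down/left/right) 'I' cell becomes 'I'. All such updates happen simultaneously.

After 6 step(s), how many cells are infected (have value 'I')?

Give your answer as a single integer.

Answer: 45

Derivation:
Step 0 (initial): 1 infected
Step 1: +3 new -> 4 infected
Step 2: +7 new -> 11 infected
Step 3: +8 new -> 19 infected
Step 4: +10 new -> 29 infected
Step 5: +8 new -> 37 infected
Step 6: +8 new -> 45 infected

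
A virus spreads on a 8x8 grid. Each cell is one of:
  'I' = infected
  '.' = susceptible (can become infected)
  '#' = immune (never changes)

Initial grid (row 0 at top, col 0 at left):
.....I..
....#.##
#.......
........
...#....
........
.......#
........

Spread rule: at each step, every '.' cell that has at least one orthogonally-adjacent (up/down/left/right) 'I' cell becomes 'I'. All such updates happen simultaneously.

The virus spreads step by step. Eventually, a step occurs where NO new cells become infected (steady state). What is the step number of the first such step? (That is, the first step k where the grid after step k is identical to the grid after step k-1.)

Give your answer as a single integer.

Answer: 13

Derivation:
Step 0 (initial): 1 infected
Step 1: +3 new -> 4 infected
Step 2: +3 new -> 7 infected
Step 3: +5 new -> 12 infected
Step 4: +7 new -> 19 infected
Step 5: +8 new -> 27 infected
Step 6: +7 new -> 34 infected
Step 7: +7 new -> 41 infected
Step 8: +6 new -> 47 infected
Step 9: +5 new -> 52 infected
Step 10: +3 new -> 55 infected
Step 11: +2 new -> 57 infected
Step 12: +1 new -> 58 infected
Step 13: +0 new -> 58 infected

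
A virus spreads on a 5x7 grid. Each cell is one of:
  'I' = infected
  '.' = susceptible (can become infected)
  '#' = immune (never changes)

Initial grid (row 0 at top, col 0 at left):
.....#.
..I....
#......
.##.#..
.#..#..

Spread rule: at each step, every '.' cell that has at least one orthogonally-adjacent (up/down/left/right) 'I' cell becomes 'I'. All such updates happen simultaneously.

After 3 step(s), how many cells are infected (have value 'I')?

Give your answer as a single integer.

Answer: 16

Derivation:
Step 0 (initial): 1 infected
Step 1: +4 new -> 5 infected
Step 2: +6 new -> 11 infected
Step 3: +5 new -> 16 infected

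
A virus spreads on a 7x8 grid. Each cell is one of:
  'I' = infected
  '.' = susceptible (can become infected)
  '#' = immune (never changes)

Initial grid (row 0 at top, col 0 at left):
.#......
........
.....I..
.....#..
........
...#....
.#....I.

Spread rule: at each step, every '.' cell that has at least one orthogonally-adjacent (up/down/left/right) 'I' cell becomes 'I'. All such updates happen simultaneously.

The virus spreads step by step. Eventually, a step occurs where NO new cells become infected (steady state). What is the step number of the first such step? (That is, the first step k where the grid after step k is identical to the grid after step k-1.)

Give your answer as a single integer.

Answer: 9

Derivation:
Step 0 (initial): 2 infected
Step 1: +6 new -> 8 infected
Step 2: +11 new -> 19 infected
Step 3: +12 new -> 31 infected
Step 4: +7 new -> 38 infected
Step 5: +6 new -> 44 infected
Step 6: +4 new -> 48 infected
Step 7: +3 new -> 51 infected
Step 8: +1 new -> 52 infected
Step 9: +0 new -> 52 infected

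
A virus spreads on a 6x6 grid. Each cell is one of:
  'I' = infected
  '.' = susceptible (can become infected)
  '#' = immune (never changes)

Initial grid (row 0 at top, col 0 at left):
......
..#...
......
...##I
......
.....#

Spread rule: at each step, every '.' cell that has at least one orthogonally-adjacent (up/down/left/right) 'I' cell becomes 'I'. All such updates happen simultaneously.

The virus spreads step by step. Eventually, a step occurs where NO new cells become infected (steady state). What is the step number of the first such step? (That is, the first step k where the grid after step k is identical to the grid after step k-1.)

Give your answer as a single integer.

Answer: 9

Derivation:
Step 0 (initial): 1 infected
Step 1: +2 new -> 3 infected
Step 2: +3 new -> 6 infected
Step 3: +5 new -> 11 infected
Step 4: +5 new -> 16 infected
Step 5: +5 new -> 21 infected
Step 6: +6 new -> 27 infected
Step 7: +4 new -> 31 infected
Step 8: +1 new -> 32 infected
Step 9: +0 new -> 32 infected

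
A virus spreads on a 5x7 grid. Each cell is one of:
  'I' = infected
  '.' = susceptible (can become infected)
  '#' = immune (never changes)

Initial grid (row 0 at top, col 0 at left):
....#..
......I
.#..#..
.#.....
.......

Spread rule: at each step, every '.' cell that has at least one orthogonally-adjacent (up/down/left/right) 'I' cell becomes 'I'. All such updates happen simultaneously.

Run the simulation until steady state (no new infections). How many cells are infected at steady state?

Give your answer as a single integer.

Step 0 (initial): 1 infected
Step 1: +3 new -> 4 infected
Step 2: +4 new -> 8 infected
Step 3: +3 new -> 11 infected
Step 4: +5 new -> 16 infected
Step 5: +5 new -> 21 infected
Step 6: +4 new -> 25 infected
Step 7: +3 new -> 28 infected
Step 8: +2 new -> 30 infected
Step 9: +1 new -> 31 infected
Step 10: +0 new -> 31 infected

Answer: 31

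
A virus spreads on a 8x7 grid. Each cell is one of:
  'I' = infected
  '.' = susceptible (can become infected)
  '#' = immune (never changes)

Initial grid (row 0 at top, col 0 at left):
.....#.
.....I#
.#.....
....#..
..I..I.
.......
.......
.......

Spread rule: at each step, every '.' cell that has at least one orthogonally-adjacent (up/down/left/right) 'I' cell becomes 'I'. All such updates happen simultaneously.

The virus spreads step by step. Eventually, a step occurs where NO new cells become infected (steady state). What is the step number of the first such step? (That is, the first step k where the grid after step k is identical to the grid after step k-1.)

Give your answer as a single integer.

Step 0 (initial): 3 infected
Step 1: +10 new -> 13 infected
Step 2: +15 new -> 28 infected
Step 3: +11 new -> 39 infected
Step 4: +8 new -> 47 infected
Step 5: +3 new -> 50 infected
Step 6: +1 new -> 51 infected
Step 7: +0 new -> 51 infected

Answer: 7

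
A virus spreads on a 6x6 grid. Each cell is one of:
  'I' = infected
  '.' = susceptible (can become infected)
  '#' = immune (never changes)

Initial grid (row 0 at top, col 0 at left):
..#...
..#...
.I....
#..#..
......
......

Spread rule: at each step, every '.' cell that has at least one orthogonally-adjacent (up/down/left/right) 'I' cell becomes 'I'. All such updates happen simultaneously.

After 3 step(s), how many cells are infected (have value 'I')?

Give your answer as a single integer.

Step 0 (initial): 1 infected
Step 1: +4 new -> 5 infected
Step 2: +5 new -> 10 infected
Step 3: +6 new -> 16 infected

Answer: 16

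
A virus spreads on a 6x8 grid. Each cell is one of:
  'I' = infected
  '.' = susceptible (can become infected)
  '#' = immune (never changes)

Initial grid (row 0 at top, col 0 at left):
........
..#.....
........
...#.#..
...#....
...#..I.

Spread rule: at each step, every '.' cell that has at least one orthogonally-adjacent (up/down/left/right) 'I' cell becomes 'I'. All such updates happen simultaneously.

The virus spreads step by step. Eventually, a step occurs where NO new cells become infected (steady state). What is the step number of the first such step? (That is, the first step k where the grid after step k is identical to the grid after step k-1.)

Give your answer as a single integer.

Answer: 13

Derivation:
Step 0 (initial): 1 infected
Step 1: +3 new -> 4 infected
Step 2: +4 new -> 8 infected
Step 3: +3 new -> 11 infected
Step 4: +4 new -> 15 infected
Step 5: +4 new -> 19 infected
Step 6: +4 new -> 23 infected
Step 7: +3 new -> 26 infected
Step 8: +3 new -> 29 infected
Step 9: +5 new -> 34 infected
Step 10: +5 new -> 39 infected
Step 11: +3 new -> 42 infected
Step 12: +1 new -> 43 infected
Step 13: +0 new -> 43 infected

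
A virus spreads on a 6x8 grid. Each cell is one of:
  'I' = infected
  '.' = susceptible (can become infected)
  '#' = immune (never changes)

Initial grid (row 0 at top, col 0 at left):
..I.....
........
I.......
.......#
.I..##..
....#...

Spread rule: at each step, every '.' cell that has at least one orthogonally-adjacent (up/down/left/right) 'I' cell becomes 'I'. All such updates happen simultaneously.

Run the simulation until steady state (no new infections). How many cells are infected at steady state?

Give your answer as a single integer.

Answer: 44

Derivation:
Step 0 (initial): 3 infected
Step 1: +10 new -> 13 infected
Step 2: +9 new -> 22 infected
Step 3: +5 new -> 27 infected
Step 4: +4 new -> 31 infected
Step 5: +4 new -> 35 infected
Step 6: +3 new -> 38 infected
Step 7: +2 new -> 40 infected
Step 8: +2 new -> 42 infected
Step 9: +2 new -> 44 infected
Step 10: +0 new -> 44 infected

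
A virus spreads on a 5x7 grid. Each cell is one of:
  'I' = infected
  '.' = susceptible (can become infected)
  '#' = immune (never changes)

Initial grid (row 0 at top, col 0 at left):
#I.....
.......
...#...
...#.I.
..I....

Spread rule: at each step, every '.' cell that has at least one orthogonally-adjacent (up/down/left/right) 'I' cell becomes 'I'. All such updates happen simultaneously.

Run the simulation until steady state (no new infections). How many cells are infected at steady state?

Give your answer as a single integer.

Step 0 (initial): 3 infected
Step 1: +9 new -> 12 infected
Step 2: +12 new -> 24 infected
Step 3: +7 new -> 31 infected
Step 4: +1 new -> 32 infected
Step 5: +0 new -> 32 infected

Answer: 32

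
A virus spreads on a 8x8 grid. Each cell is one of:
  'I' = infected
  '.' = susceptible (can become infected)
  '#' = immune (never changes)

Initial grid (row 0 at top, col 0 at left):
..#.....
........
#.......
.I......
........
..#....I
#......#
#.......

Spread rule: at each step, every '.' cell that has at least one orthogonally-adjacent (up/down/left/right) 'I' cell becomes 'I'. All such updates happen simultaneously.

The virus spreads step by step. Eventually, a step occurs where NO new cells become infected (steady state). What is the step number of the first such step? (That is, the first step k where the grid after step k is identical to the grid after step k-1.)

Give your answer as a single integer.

Step 0 (initial): 2 infected
Step 1: +6 new -> 8 infected
Step 2: +10 new -> 18 infected
Step 3: +14 new -> 32 infected
Step 4: +13 new -> 45 infected
Step 5: +8 new -> 53 infected
Step 6: +4 new -> 57 infected
Step 7: +1 new -> 58 infected
Step 8: +0 new -> 58 infected

Answer: 8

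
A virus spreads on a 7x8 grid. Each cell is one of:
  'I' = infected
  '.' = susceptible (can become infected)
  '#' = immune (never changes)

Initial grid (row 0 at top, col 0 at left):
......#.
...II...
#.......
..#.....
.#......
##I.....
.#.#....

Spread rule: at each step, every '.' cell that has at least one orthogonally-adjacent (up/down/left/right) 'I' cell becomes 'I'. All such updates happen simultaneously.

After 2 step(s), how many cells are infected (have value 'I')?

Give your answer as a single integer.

Step 0 (initial): 3 infected
Step 1: +9 new -> 12 infected
Step 2: +10 new -> 22 infected

Answer: 22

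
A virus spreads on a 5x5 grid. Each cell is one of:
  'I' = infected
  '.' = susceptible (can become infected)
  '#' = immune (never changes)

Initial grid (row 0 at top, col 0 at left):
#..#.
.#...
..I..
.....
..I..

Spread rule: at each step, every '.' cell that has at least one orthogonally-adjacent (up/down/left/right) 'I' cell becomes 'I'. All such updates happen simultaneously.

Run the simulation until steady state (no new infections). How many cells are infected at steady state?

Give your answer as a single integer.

Answer: 22

Derivation:
Step 0 (initial): 2 infected
Step 1: +6 new -> 8 infected
Step 2: +8 new -> 16 infected
Step 3: +5 new -> 21 infected
Step 4: +1 new -> 22 infected
Step 5: +0 new -> 22 infected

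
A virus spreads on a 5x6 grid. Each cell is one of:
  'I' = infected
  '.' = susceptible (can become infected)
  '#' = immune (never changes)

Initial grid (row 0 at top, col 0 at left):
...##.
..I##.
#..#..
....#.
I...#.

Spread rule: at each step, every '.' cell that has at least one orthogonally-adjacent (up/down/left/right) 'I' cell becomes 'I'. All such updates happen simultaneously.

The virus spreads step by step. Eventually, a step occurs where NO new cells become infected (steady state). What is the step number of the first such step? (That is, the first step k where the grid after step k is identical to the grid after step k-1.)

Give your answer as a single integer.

Step 0 (initial): 2 infected
Step 1: +5 new -> 7 infected
Step 2: +6 new -> 13 infected
Step 3: +3 new -> 16 infected
Step 4: +0 new -> 16 infected

Answer: 4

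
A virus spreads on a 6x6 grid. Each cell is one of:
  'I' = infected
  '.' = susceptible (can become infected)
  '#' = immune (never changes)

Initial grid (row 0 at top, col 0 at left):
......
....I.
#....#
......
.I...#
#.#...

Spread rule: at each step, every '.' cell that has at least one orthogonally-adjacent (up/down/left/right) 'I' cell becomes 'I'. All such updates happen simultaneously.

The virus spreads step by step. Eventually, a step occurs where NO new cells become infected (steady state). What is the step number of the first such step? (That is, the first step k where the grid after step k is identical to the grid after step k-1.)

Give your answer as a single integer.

Step 0 (initial): 2 infected
Step 1: +8 new -> 10 infected
Step 2: +9 new -> 19 infected
Step 3: +7 new -> 26 infected
Step 4: +3 new -> 29 infected
Step 5: +2 new -> 31 infected
Step 6: +0 new -> 31 infected

Answer: 6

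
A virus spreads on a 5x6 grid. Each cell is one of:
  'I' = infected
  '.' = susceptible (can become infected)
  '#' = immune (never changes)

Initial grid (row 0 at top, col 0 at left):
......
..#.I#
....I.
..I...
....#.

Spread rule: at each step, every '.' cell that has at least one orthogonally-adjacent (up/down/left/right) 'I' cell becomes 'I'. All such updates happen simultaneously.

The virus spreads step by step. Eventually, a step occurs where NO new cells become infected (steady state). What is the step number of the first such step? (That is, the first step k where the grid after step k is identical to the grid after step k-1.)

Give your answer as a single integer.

Answer: 6

Derivation:
Step 0 (initial): 3 infected
Step 1: +9 new -> 12 infected
Step 2: +7 new -> 19 infected
Step 3: +5 new -> 24 infected
Step 4: +2 new -> 26 infected
Step 5: +1 new -> 27 infected
Step 6: +0 new -> 27 infected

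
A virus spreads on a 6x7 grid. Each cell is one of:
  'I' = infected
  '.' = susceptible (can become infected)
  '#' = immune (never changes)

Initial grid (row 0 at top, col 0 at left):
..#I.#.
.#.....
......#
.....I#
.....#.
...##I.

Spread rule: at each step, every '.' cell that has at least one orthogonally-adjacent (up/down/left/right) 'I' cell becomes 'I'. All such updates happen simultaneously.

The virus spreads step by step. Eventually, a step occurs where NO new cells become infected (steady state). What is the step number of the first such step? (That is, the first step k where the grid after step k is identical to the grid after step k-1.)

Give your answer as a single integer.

Answer: 9

Derivation:
Step 0 (initial): 3 infected
Step 1: +5 new -> 8 infected
Step 2: +8 new -> 16 infected
Step 3: +4 new -> 20 infected
Step 4: +4 new -> 24 infected
Step 5: +4 new -> 28 infected
Step 6: +3 new -> 31 infected
Step 7: +2 new -> 33 infected
Step 8: +1 new -> 34 infected
Step 9: +0 new -> 34 infected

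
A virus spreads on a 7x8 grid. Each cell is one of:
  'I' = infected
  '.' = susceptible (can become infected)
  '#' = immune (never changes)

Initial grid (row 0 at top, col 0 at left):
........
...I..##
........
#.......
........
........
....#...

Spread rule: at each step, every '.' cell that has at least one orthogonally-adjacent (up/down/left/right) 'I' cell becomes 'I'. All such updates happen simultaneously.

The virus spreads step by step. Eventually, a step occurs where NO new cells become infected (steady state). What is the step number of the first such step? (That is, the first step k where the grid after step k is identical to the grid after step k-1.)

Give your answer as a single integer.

Step 0 (initial): 1 infected
Step 1: +4 new -> 5 infected
Step 2: +7 new -> 12 infected
Step 3: +8 new -> 20 infected
Step 4: +9 new -> 29 infected
Step 5: +8 new -> 37 infected
Step 6: +6 new -> 43 infected
Step 7: +5 new -> 48 infected
Step 8: +3 new -> 51 infected
Step 9: +1 new -> 52 infected
Step 10: +0 new -> 52 infected

Answer: 10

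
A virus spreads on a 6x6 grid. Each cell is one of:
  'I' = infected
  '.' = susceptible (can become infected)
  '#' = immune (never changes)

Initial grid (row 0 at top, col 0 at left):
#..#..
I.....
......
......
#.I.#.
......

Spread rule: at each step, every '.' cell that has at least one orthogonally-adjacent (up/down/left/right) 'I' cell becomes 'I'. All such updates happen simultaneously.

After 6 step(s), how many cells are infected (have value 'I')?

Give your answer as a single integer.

Step 0 (initial): 2 infected
Step 1: +6 new -> 8 infected
Step 2: +9 new -> 17 infected
Step 3: +6 new -> 23 infected
Step 4: +4 new -> 27 infected
Step 5: +4 new -> 31 infected
Step 6: +1 new -> 32 infected

Answer: 32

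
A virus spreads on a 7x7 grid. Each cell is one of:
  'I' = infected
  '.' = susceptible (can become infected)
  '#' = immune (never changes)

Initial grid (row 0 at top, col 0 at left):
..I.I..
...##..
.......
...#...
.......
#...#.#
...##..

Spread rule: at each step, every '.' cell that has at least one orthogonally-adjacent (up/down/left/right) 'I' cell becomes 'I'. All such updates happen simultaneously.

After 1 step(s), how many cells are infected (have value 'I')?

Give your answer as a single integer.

Answer: 6

Derivation:
Step 0 (initial): 2 infected
Step 1: +4 new -> 6 infected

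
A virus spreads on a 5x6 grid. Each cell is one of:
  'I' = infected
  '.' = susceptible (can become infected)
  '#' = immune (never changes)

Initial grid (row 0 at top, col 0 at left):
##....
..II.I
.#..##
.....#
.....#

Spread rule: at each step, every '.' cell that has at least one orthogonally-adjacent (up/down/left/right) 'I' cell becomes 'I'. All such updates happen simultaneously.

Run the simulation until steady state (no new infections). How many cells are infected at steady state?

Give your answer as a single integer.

Answer: 23

Derivation:
Step 0 (initial): 3 infected
Step 1: +7 new -> 10 infected
Step 2: +4 new -> 14 infected
Step 3: +5 new -> 19 infected
Step 4: +3 new -> 22 infected
Step 5: +1 new -> 23 infected
Step 6: +0 new -> 23 infected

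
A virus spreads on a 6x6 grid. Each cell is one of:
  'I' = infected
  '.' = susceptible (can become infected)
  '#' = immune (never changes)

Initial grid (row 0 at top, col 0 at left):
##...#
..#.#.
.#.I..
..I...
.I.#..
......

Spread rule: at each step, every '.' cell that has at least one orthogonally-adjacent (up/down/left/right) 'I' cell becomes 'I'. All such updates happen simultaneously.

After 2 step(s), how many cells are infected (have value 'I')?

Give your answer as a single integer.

Answer: 17

Derivation:
Step 0 (initial): 3 infected
Step 1: +8 new -> 11 infected
Step 2: +6 new -> 17 infected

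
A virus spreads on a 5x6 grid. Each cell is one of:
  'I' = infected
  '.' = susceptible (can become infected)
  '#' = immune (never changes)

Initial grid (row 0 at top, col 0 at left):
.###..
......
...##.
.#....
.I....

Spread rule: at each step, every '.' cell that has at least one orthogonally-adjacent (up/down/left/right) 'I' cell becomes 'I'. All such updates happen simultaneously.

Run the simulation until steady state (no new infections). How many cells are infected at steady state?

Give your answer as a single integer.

Answer: 24

Derivation:
Step 0 (initial): 1 infected
Step 1: +2 new -> 3 infected
Step 2: +3 new -> 6 infected
Step 3: +4 new -> 10 infected
Step 4: +5 new -> 15 infected
Step 5: +4 new -> 19 infected
Step 6: +2 new -> 21 infected
Step 7: +2 new -> 23 infected
Step 8: +1 new -> 24 infected
Step 9: +0 new -> 24 infected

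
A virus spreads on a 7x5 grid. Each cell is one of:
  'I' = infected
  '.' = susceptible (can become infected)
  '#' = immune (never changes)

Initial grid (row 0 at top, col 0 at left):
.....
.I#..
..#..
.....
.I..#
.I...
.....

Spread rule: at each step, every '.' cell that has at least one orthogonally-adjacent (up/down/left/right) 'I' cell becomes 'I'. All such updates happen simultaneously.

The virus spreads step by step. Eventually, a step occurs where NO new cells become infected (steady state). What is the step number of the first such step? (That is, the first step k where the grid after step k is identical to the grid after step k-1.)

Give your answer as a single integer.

Step 0 (initial): 3 infected
Step 1: +9 new -> 12 infected
Step 2: +9 new -> 21 infected
Step 3: +4 new -> 25 infected
Step 4: +5 new -> 30 infected
Step 5: +2 new -> 32 infected
Step 6: +0 new -> 32 infected

Answer: 6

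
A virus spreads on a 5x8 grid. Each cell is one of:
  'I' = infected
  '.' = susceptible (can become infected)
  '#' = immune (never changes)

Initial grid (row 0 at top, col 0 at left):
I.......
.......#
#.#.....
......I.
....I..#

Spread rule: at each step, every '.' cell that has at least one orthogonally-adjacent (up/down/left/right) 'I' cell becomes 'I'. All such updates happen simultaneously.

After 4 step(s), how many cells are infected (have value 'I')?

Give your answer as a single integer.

Step 0 (initial): 3 infected
Step 1: +9 new -> 12 infected
Step 2: +8 new -> 20 infected
Step 3: +9 new -> 29 infected
Step 4: +6 new -> 35 infected

Answer: 35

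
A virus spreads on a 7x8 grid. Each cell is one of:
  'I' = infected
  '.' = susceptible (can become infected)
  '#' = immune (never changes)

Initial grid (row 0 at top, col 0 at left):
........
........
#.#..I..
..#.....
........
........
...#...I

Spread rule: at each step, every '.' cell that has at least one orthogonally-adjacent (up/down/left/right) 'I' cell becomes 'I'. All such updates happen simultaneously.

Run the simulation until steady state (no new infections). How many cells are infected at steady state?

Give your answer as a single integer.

Answer: 52

Derivation:
Step 0 (initial): 2 infected
Step 1: +6 new -> 8 infected
Step 2: +11 new -> 19 infected
Step 3: +10 new -> 29 infected
Step 4: +5 new -> 34 infected
Step 5: +4 new -> 38 infected
Step 6: +5 new -> 43 infected
Step 7: +5 new -> 48 infected
Step 8: +3 new -> 51 infected
Step 9: +1 new -> 52 infected
Step 10: +0 new -> 52 infected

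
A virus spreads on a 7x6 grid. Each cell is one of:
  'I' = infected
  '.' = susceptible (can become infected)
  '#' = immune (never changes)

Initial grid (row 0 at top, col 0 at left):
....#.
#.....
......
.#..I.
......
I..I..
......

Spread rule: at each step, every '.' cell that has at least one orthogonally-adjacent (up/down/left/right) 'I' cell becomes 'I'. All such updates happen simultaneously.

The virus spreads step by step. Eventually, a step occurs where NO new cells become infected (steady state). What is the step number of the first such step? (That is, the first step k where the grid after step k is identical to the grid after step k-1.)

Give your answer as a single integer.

Step 0 (initial): 3 infected
Step 1: +11 new -> 14 infected
Step 2: +12 new -> 26 infected
Step 3: +5 new -> 31 infected
Step 4: +4 new -> 35 infected
Step 5: +2 new -> 37 infected
Step 6: +1 new -> 38 infected
Step 7: +1 new -> 39 infected
Step 8: +0 new -> 39 infected

Answer: 8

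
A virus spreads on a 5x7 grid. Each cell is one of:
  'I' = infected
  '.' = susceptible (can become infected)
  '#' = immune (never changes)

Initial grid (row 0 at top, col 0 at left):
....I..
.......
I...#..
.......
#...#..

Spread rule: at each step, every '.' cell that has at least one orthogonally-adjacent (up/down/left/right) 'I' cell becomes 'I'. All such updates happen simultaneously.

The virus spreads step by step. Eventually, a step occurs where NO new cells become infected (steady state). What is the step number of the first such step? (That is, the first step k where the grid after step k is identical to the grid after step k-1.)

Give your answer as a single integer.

Step 0 (initial): 2 infected
Step 1: +6 new -> 8 infected
Step 2: +8 new -> 16 infected
Step 3: +7 new -> 23 infected
Step 4: +4 new -> 27 infected
Step 5: +4 new -> 31 infected
Step 6: +1 new -> 32 infected
Step 7: +0 new -> 32 infected

Answer: 7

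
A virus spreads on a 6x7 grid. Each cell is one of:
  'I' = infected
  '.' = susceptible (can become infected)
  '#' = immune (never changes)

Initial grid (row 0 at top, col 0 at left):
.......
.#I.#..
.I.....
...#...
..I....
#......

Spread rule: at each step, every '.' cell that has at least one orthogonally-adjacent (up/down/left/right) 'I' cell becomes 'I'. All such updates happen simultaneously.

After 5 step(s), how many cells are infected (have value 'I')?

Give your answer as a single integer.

Step 0 (initial): 3 infected
Step 1: +9 new -> 12 infected
Step 2: +9 new -> 21 infected
Step 3: +6 new -> 27 infected
Step 4: +5 new -> 32 infected
Step 5: +5 new -> 37 infected

Answer: 37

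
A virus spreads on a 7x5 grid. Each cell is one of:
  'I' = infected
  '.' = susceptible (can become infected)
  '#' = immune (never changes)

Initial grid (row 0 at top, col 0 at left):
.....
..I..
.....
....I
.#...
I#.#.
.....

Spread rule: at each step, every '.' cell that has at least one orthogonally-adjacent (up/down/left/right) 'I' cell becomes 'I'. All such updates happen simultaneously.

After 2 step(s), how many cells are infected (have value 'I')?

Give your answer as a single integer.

Answer: 23

Derivation:
Step 0 (initial): 3 infected
Step 1: +9 new -> 12 infected
Step 2: +11 new -> 23 infected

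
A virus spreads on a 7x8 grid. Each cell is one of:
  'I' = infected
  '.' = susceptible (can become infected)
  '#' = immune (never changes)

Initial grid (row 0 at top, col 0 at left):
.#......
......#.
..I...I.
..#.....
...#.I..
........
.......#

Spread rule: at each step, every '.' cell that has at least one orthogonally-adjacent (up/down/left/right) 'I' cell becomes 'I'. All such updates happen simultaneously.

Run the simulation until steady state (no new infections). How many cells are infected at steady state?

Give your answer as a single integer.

Answer: 51

Derivation:
Step 0 (initial): 3 infected
Step 1: +10 new -> 13 infected
Step 2: +15 new -> 28 infected
Step 3: +11 new -> 39 infected
Step 4: +8 new -> 47 infected
Step 5: +3 new -> 50 infected
Step 6: +1 new -> 51 infected
Step 7: +0 new -> 51 infected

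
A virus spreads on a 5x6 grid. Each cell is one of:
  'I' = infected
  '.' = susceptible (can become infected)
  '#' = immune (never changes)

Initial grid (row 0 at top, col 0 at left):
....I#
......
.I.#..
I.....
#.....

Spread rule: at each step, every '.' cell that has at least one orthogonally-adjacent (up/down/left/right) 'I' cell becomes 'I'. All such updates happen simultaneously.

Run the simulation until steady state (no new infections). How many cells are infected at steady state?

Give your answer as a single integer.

Step 0 (initial): 3 infected
Step 1: +6 new -> 9 infected
Step 2: +9 new -> 18 infected
Step 3: +5 new -> 23 infected
Step 4: +3 new -> 26 infected
Step 5: +1 new -> 27 infected
Step 6: +0 new -> 27 infected

Answer: 27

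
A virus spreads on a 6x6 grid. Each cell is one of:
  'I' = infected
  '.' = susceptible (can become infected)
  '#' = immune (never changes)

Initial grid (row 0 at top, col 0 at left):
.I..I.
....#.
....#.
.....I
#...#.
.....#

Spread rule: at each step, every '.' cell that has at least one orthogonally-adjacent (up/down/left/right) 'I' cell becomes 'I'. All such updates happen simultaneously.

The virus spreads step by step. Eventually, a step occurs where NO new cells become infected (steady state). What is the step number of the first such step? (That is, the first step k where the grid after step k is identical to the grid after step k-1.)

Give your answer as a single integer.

Answer: 7

Derivation:
Step 0 (initial): 3 infected
Step 1: +8 new -> 11 infected
Step 2: +6 new -> 17 infected
Step 3: +6 new -> 23 infected
Step 4: +4 new -> 27 infected
Step 5: +3 new -> 30 infected
Step 6: +1 new -> 31 infected
Step 7: +0 new -> 31 infected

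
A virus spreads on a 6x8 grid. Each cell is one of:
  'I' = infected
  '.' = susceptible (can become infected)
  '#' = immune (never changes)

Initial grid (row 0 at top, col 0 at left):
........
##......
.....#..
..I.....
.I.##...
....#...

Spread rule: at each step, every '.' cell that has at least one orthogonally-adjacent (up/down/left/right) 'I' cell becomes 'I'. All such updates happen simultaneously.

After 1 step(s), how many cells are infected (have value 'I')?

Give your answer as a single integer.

Step 0 (initial): 2 infected
Step 1: +6 new -> 8 infected

Answer: 8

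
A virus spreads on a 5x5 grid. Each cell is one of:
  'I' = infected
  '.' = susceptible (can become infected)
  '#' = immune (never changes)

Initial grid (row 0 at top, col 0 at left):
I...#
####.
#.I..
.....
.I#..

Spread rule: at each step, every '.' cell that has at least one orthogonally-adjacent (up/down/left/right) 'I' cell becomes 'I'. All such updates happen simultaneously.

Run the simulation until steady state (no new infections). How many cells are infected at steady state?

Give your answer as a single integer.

Answer: 18

Derivation:
Step 0 (initial): 3 infected
Step 1: +6 new -> 9 infected
Step 2: +4 new -> 13 infected
Step 3: +4 new -> 17 infected
Step 4: +1 new -> 18 infected
Step 5: +0 new -> 18 infected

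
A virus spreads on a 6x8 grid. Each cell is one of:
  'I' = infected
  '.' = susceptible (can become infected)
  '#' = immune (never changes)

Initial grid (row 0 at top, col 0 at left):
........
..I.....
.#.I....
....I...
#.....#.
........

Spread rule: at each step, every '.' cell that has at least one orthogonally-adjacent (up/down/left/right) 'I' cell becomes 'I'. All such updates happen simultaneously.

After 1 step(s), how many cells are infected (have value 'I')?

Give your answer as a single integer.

Step 0 (initial): 3 infected
Step 1: +8 new -> 11 infected

Answer: 11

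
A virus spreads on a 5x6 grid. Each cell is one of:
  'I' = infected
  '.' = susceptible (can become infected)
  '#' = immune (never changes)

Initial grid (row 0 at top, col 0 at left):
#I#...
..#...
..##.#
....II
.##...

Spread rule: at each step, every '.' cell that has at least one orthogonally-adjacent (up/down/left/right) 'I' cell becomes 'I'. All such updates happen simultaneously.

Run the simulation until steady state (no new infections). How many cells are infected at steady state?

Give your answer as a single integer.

Step 0 (initial): 3 infected
Step 1: +5 new -> 8 infected
Step 2: +5 new -> 13 infected
Step 3: +5 new -> 18 infected
Step 4: +3 new -> 21 infected
Step 5: +1 new -> 22 infected
Step 6: +0 new -> 22 infected

Answer: 22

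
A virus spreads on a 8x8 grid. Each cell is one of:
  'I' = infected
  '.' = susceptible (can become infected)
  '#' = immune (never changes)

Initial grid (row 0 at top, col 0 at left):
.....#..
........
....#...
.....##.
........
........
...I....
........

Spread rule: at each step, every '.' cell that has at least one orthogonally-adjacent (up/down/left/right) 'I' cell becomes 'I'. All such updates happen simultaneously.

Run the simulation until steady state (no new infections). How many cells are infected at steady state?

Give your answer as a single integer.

Step 0 (initial): 1 infected
Step 1: +4 new -> 5 infected
Step 2: +7 new -> 12 infected
Step 3: +9 new -> 21 infected
Step 4: +10 new -> 31 infected
Step 5: +7 new -> 38 infected
Step 6: +6 new -> 44 infected
Step 7: +6 new -> 50 infected
Step 8: +5 new -> 55 infected
Step 9: +4 new -> 59 infected
Step 10: +1 new -> 60 infected
Step 11: +0 new -> 60 infected

Answer: 60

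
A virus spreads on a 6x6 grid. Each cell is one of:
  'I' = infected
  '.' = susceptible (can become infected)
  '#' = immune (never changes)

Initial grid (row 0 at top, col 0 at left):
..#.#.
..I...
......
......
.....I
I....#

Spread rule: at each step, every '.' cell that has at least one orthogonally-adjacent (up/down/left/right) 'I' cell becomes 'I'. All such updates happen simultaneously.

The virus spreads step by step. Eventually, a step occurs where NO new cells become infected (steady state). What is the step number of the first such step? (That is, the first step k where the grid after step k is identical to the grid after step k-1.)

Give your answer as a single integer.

Step 0 (initial): 3 infected
Step 1: +7 new -> 10 infected
Step 2: +14 new -> 24 infected
Step 3: +8 new -> 32 infected
Step 4: +1 new -> 33 infected
Step 5: +0 new -> 33 infected

Answer: 5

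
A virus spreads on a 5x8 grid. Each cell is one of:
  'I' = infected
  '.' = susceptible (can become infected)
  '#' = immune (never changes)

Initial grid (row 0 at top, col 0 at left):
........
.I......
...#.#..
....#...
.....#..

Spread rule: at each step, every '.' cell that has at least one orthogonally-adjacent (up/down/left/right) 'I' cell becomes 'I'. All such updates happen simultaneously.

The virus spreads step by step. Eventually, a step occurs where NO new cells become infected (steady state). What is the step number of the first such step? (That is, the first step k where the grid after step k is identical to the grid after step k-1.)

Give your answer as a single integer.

Answer: 10

Derivation:
Step 0 (initial): 1 infected
Step 1: +4 new -> 5 infected
Step 2: +6 new -> 11 infected
Step 3: +5 new -> 16 infected
Step 4: +6 new -> 22 infected
Step 5: +3 new -> 25 infected
Step 6: +4 new -> 29 infected
Step 7: +3 new -> 32 infected
Step 8: +3 new -> 35 infected
Step 9: +1 new -> 36 infected
Step 10: +0 new -> 36 infected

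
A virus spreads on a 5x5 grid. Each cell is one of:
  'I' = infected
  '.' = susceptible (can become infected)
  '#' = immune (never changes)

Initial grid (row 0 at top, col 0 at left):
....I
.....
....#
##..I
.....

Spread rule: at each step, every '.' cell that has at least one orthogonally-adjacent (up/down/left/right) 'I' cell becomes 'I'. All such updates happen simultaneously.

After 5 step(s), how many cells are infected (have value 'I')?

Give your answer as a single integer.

Step 0 (initial): 2 infected
Step 1: +4 new -> 6 infected
Step 2: +5 new -> 11 infected
Step 3: +4 new -> 15 infected
Step 4: +4 new -> 19 infected
Step 5: +3 new -> 22 infected

Answer: 22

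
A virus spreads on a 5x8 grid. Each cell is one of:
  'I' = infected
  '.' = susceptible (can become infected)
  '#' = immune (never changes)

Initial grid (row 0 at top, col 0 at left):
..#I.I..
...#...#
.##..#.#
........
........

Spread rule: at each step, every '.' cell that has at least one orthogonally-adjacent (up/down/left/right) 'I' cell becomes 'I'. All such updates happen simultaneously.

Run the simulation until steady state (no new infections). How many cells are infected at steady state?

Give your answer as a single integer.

Answer: 33

Derivation:
Step 0 (initial): 2 infected
Step 1: +3 new -> 5 infected
Step 2: +3 new -> 8 infected
Step 3: +2 new -> 10 infected
Step 4: +3 new -> 13 infected
Step 5: +5 new -> 18 infected
Step 6: +4 new -> 22 infected
Step 7: +2 new -> 24 infected
Step 8: +2 new -> 26 infected
Step 9: +2 new -> 28 infected
Step 10: +1 new -> 29 infected
Step 11: +2 new -> 31 infected
Step 12: +2 new -> 33 infected
Step 13: +0 new -> 33 infected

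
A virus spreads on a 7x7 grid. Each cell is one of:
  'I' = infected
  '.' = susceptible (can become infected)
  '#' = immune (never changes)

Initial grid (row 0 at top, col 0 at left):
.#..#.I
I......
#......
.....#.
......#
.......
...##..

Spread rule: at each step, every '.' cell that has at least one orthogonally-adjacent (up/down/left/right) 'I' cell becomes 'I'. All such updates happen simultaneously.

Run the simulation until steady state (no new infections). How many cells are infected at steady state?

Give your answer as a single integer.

Step 0 (initial): 2 infected
Step 1: +4 new -> 6 infected
Step 2: +4 new -> 10 infected
Step 3: +7 new -> 17 infected
Step 4: +6 new -> 23 infected
Step 5: +5 new -> 28 infected
Step 6: +5 new -> 33 infected
Step 7: +5 new -> 38 infected
Step 8: +1 new -> 39 infected
Step 9: +2 new -> 41 infected
Step 10: +1 new -> 42 infected
Step 11: +0 new -> 42 infected

Answer: 42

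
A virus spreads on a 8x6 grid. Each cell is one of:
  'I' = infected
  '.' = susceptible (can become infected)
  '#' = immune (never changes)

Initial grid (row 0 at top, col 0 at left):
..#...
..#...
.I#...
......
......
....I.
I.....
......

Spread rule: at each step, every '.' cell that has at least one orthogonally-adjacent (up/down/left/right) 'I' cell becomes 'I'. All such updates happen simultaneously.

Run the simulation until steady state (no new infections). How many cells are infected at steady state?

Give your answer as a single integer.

Answer: 45

Derivation:
Step 0 (initial): 3 infected
Step 1: +10 new -> 13 infected
Step 2: +16 new -> 29 infected
Step 3: +8 new -> 37 infected
Step 4: +3 new -> 40 infected
Step 5: +3 new -> 43 infected
Step 6: +2 new -> 45 infected
Step 7: +0 new -> 45 infected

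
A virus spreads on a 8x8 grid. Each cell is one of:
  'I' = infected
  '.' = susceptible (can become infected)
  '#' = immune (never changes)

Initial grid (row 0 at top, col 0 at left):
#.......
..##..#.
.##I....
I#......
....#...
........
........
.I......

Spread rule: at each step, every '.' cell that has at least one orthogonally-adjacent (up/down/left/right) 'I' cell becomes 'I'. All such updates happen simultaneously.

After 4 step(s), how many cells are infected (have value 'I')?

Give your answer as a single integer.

Step 0 (initial): 3 infected
Step 1: +7 new -> 10 infected
Step 2: +12 new -> 22 infected
Step 3: +10 new -> 32 infected
Step 4: +9 new -> 41 infected

Answer: 41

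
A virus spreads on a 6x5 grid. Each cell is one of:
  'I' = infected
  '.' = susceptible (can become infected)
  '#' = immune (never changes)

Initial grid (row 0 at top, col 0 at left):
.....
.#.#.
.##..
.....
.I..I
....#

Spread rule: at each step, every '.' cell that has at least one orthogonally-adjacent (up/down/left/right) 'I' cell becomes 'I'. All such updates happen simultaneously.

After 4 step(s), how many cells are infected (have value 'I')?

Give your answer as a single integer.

Step 0 (initial): 2 infected
Step 1: +6 new -> 8 infected
Step 2: +7 new -> 15 infected
Step 3: +3 new -> 18 infected
Step 4: +2 new -> 20 infected

Answer: 20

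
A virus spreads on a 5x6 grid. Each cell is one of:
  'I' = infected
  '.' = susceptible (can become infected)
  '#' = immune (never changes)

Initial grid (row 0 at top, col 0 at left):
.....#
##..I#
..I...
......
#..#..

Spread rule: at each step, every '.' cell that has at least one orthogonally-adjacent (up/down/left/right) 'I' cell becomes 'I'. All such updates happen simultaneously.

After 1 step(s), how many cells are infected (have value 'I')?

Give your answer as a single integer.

Answer: 9

Derivation:
Step 0 (initial): 2 infected
Step 1: +7 new -> 9 infected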